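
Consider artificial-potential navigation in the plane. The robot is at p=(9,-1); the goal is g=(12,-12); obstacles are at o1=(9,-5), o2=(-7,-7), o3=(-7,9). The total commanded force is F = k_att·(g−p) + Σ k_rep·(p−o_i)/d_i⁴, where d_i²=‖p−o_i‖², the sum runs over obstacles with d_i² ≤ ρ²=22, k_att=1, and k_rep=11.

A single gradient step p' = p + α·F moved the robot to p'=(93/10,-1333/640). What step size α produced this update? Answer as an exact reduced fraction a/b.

α = 1/10

F_att = 1·(g−p) = 1·(3,-11) = (3.0000,-11.0000)
o1: d²=16 ≤ ρ²=22; F_rep = 11·(0,4)/16² = (0.0000,0.1719)
o2: d²=292 > ρ²=22 → inactive
o3: d²=356 > ρ²=22 → inactive
F = F_att + ΣF_rep = (3.0000,-10.8281)
Δp = p'−p = (0.3000,-1.0828); α = Δx/Fx = (3/10) / (3) = 1/10
check: Δy/Fy = (-693/640) / (-693/64) = 1/10 ✓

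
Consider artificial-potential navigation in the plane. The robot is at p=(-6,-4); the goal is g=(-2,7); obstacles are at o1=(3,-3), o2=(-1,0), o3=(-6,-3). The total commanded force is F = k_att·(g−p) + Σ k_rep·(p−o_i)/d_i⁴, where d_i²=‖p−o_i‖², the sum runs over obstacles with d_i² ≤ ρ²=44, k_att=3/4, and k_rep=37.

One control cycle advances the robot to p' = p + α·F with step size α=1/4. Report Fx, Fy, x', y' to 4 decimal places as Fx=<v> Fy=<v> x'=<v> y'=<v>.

F_att = 3/4·(g−p) = 3/4·(4,11) = (3.0000,8.2500)
o1: d²=82 > ρ²=44 → inactive
o2: d²=41 ≤ ρ²=44; F_rep = 37·(-5,-4)/41² = (-0.1101,-0.0880)
o3: d²=1 ≤ ρ²=44; F_rep = 37·(0,-1)/1² = (0.0000,-37.0000)
F = F_att + ΣF_rep = (2.8899,-28.8380)
p' = p + 1/4·F = (-5.2775,-11.2095)

Fx=2.8899 Fy=-28.8380 x'=-5.2775 y'=-11.2095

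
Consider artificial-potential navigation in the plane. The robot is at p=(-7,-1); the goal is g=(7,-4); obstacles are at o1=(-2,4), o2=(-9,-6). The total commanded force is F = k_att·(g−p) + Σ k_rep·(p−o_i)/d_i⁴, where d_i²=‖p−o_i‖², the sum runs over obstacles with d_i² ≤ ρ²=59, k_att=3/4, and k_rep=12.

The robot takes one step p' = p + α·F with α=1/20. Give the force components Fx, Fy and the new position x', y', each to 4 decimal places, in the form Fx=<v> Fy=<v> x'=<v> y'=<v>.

F_att = 3/4·(g−p) = 3/4·(14,-3) = (10.5000,-2.2500)
o1: d²=50 ≤ ρ²=59; F_rep = 12·(-5,-5)/50² = (-0.0240,-0.0240)
o2: d²=29 ≤ ρ²=59; F_rep = 12·(2,5)/29² = (0.0285,0.0713)
F = F_att + ΣF_rep = (10.5045,-2.2027)
p' = p + 1/20·F = (-6.4748,-1.1101)

Fx=10.5045 Fy=-2.2027 x'=-6.4748 y'=-1.1101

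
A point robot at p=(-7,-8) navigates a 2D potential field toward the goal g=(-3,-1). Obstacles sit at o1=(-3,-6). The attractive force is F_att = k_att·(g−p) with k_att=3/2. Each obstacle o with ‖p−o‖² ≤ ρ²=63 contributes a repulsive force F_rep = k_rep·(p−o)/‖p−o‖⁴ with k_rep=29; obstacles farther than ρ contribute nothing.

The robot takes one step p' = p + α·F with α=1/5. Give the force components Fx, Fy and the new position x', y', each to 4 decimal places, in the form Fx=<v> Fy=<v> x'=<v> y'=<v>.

F_att = 3/2·(g−p) = 3/2·(4,7) = (6.0000,10.5000)
o1: d²=20 ≤ ρ²=63; F_rep = 29·(-4,-2)/20² = (-0.2900,-0.1450)
F = F_att + ΣF_rep = (5.7100,10.3550)
p' = p + 1/5·F = (-5.8580,-5.9290)

Fx=5.7100 Fy=10.3550 x'=-5.8580 y'=-5.9290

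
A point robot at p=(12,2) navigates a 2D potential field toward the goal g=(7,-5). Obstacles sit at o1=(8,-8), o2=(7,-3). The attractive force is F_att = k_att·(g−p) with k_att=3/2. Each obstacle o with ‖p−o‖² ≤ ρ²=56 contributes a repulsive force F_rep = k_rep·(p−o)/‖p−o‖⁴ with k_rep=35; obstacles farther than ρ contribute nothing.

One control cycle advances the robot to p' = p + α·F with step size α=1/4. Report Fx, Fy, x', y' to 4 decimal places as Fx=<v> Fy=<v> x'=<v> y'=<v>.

F_att = 3/2·(g−p) = 3/2·(-5,-7) = (-7.5000,-10.5000)
o1: d²=116 > ρ²=56 → inactive
o2: d²=50 ≤ ρ²=56; F_rep = 35·(5,5)/50² = (0.0700,0.0700)
F = F_att + ΣF_rep = (-7.4300,-10.4300)
p' = p + 1/4·F = (10.1425,-0.6075)

Fx=-7.4300 Fy=-10.4300 x'=10.1425 y'=-0.6075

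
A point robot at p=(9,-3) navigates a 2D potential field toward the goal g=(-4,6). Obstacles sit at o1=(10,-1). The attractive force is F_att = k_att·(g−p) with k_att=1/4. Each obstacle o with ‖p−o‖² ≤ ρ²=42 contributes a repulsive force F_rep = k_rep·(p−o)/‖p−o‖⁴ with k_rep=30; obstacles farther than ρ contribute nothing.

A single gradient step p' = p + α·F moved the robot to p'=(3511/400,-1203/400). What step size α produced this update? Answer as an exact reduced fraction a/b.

F_att = 1/4·(g−p) = 1/4·(-13,9) = (-3.2500,2.2500)
o1: d²=5 ≤ ρ²=42; F_rep = 30·(-1,-2)/5² = (-1.2000,-2.4000)
F = F_att + ΣF_rep = (-4.4500,-0.1500)
Δp = p'−p = (-0.2225,-0.0075); α = Δx/Fx = (-89/400) / (-89/20) = 1/20
check: Δy/Fy = (-3/400) / (-3/20) = 1/20 ✓

α = 1/20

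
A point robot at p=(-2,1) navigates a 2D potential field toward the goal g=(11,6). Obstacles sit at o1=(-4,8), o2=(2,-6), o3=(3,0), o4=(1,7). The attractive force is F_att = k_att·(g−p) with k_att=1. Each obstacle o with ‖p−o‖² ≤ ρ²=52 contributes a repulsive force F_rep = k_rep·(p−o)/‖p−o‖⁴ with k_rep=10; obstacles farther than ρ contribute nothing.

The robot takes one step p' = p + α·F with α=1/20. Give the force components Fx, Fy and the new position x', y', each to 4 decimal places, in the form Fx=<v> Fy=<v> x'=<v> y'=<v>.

Fx=12.9112 Fy=4.9852 x'=-1.3544 y'=1.2493

F_att = 1·(g−p) = 1·(13,5) = (13.0000,5.0000)
o1: d²=53 > ρ²=52 → inactive
o2: d²=65 > ρ²=52 → inactive
o3: d²=26 ≤ ρ²=52; F_rep = 10·(-5,1)/26² = (-0.0740,0.0148)
o4: d²=45 ≤ ρ²=52; F_rep = 10·(-3,-6)/45² = (-0.0148,-0.0296)
F = F_att + ΣF_rep = (12.9112,4.9852)
p' = p + 1/20·F = (-1.3544,1.2493)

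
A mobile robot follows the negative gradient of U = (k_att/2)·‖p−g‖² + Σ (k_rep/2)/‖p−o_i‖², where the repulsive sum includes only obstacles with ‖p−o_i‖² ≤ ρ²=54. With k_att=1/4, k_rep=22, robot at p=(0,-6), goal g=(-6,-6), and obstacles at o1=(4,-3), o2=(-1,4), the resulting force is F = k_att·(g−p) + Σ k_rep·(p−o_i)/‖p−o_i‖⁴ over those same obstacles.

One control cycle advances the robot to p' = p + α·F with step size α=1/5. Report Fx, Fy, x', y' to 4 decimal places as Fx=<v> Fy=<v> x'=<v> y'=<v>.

Fx=-1.6408 Fy=-0.1056 x'=-0.3282 y'=-6.0211

F_att = 1/4·(g−p) = 1/4·(-6,0) = (-1.5000,0.0000)
o1: d²=25 ≤ ρ²=54; F_rep = 22·(-4,-3)/25² = (-0.1408,-0.1056)
o2: d²=101 > ρ²=54 → inactive
F = F_att + ΣF_rep = (-1.6408,-0.1056)
p' = p + 1/5·F = (-0.3282,-6.0211)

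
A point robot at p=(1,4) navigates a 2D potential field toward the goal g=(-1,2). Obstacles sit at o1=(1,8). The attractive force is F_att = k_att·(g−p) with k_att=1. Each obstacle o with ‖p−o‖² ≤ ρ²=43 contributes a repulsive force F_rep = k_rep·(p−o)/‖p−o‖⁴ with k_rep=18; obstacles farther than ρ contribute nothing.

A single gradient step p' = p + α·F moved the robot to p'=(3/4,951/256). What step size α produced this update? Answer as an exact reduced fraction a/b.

α = 1/8

F_att = 1·(g−p) = 1·(-2,-2) = (-2.0000,-2.0000)
o1: d²=16 ≤ ρ²=43; F_rep = 18·(0,-4)/16² = (0.0000,-0.2812)
F = F_att + ΣF_rep = (-2.0000,-2.2812)
Δp = p'−p = (-0.2500,-0.2852); α = Δx/Fx = (-1/4) / (-2) = 1/8
check: Δy/Fy = (-73/256) / (-73/32) = 1/8 ✓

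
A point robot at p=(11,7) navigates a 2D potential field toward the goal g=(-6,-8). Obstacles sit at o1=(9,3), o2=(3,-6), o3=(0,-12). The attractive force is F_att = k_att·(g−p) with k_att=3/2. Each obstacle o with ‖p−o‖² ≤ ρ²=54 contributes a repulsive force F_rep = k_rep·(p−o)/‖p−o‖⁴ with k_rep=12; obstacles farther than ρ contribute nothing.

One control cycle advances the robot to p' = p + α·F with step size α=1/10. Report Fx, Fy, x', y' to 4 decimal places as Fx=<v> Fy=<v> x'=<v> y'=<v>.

Fx=-25.4400 Fy=-22.3800 x'=8.4560 y'=4.7620

F_att = 3/2·(g−p) = 3/2·(-17,-15) = (-25.5000,-22.5000)
o1: d²=20 ≤ ρ²=54; F_rep = 12·(2,4)/20² = (0.0600,0.1200)
o2: d²=233 > ρ²=54 → inactive
o3: d²=482 > ρ²=54 → inactive
F = F_att + ΣF_rep = (-25.4400,-22.3800)
p' = p + 1/10·F = (8.4560,4.7620)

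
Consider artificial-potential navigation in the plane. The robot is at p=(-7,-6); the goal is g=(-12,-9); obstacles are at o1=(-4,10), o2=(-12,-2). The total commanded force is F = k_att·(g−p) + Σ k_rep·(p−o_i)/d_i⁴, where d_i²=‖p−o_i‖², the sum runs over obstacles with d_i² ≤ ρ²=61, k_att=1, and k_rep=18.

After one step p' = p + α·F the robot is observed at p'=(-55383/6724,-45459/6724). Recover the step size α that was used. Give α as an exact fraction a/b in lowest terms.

α = 1/4

F_att = 1·(g−p) = 1·(-5,-3) = (-5.0000,-3.0000)
o1: d²=265 > ρ²=61 → inactive
o2: d²=41 ≤ ρ²=61; F_rep = 18·(5,-4)/41² = (0.0535,-0.0428)
F = F_att + ΣF_rep = (-4.9465,-3.0428)
Δp = p'−p = (-1.2366,-0.7607); α = Δx/Fx = (-8315/6724) / (-8315/1681) = 1/4
check: Δy/Fy = (-5115/6724) / (-5115/1681) = 1/4 ✓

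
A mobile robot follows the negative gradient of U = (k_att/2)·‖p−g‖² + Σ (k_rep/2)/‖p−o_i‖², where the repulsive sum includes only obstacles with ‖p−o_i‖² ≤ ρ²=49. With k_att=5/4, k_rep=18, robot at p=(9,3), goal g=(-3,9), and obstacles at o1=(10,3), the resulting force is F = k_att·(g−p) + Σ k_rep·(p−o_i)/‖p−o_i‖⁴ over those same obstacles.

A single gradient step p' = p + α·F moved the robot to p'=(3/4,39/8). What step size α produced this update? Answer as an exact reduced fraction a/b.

F_att = 5/4·(g−p) = 5/4·(-12,6) = (-15.0000,7.5000)
o1: d²=1 ≤ ρ²=49; F_rep = 18·(-1,0)/1² = (-18.0000,0.0000)
F = F_att + ΣF_rep = (-33.0000,7.5000)
Δp = p'−p = (-8.2500,1.8750); α = Δx/Fx = (-33/4) / (-33) = 1/4
check: Δy/Fy = (15/8) / (15/2) = 1/4 ✓

α = 1/4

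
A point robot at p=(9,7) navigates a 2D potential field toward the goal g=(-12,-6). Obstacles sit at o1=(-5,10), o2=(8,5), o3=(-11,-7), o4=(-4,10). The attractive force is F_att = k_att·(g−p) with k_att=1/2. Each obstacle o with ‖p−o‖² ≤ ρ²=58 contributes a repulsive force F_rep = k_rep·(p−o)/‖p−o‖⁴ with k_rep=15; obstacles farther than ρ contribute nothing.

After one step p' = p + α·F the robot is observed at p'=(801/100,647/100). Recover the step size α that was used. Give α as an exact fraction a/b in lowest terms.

α = 1/10

F_att = 1/2·(g−p) = 1/2·(-21,-13) = (-10.5000,-6.5000)
o1: d²=205 > ρ²=58 → inactive
o2: d²=5 ≤ ρ²=58; F_rep = 15·(1,2)/5² = (0.6000,1.2000)
o3: d²=596 > ρ²=58 → inactive
o4: d²=178 > ρ²=58 → inactive
F = F_att + ΣF_rep = (-9.9000,-5.3000)
Δp = p'−p = (-0.9900,-0.5300); α = Δx/Fx = (-99/100) / (-99/10) = 1/10
check: Δy/Fy = (-53/100) / (-53/10) = 1/10 ✓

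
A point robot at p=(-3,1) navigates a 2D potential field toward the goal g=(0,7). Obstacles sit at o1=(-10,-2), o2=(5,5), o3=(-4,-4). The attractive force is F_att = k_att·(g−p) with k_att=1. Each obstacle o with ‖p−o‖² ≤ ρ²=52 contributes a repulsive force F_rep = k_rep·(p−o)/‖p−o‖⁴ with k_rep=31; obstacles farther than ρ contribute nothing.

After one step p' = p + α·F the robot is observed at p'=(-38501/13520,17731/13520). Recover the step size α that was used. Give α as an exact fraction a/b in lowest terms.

F_att = 1·(g−p) = 1·(3,6) = (3.0000,6.0000)
o1: d²=58 > ρ²=52 → inactive
o2: d²=80 > ρ²=52 → inactive
o3: d²=26 ≤ ρ²=52; F_rep = 31·(1,5)/26² = (0.0459,0.2293)
F = F_att + ΣF_rep = (3.0459,6.2293)
Δp = p'−p = (0.1523,0.3115); α = Δx/Fx = (2059/13520) / (2059/676) = 1/20
check: Δy/Fy = (4211/13520) / (4211/676) = 1/20 ✓

α = 1/20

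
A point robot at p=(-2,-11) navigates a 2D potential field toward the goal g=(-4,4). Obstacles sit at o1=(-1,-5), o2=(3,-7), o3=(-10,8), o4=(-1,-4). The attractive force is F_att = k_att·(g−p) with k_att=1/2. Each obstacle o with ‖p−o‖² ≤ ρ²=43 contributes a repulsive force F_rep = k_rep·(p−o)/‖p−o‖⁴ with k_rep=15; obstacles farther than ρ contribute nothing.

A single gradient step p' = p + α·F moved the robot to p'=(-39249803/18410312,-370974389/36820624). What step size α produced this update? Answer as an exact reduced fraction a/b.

α = 1/8

F_att = 1/2·(g−p) = 1/2·(-2,15) = (-1.0000,7.5000)
o1: d²=37 ≤ ρ²=43; F_rep = 15·(-1,-6)/37² = (-0.0110,-0.0657)
o2: d²=41 ≤ ρ²=43; F_rep = 15·(-5,-4)/41² = (-0.0446,-0.0357)
o3: d²=425 > ρ²=43 → inactive
o4: d²=50 > ρ²=43 → inactive
F = F_att + ΣF_rep = (-1.0556,7.3986)
Δp = p'−p = (-0.1319,0.9248); α = Δx/Fx = (-2429179/18410312) / (-2429179/2301289) = 1/8
check: Δy/Fy = (34052475/36820624) / (34052475/4602578) = 1/8 ✓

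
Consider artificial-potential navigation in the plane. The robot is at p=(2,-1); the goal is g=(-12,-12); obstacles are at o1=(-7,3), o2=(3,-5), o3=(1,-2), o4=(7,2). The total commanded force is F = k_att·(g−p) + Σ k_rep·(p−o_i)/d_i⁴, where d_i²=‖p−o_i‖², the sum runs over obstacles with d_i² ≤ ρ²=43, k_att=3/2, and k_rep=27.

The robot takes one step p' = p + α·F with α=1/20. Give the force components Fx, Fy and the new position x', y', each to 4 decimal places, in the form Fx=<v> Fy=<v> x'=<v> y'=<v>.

Fx=-14.4602 Fy=-9.4464 x'=1.2770 y'=-1.4723

F_att = 3/2·(g−p) = 3/2·(-14,-11) = (-21.0000,-16.5000)
o1: d²=97 > ρ²=43 → inactive
o2: d²=17 ≤ ρ²=43; F_rep = 27·(-1,4)/17² = (-0.0934,0.3737)
o3: d²=2 ≤ ρ²=43; F_rep = 27·(1,1)/2² = (6.7500,6.7500)
o4: d²=34 ≤ ρ²=43; F_rep = 27·(-5,-3)/34² = (-0.1168,-0.0701)
F = F_att + ΣF_rep = (-14.4602,-9.4464)
p' = p + 1/20·F = (1.2770,-1.4723)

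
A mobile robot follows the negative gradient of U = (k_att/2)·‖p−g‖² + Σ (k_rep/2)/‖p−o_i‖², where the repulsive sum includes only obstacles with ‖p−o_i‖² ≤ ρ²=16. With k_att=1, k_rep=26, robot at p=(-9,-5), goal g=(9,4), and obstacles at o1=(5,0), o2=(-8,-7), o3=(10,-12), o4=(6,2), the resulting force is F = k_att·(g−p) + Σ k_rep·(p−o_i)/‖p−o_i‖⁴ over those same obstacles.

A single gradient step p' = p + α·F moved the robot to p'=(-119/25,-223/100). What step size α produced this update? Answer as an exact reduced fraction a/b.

F_att = 1·(g−p) = 1·(18,9) = (18.0000,9.0000)
o1: d²=221 > ρ²=16 → inactive
o2: d²=5 ≤ ρ²=16; F_rep = 26·(-1,2)/5² = (-1.0400,2.0800)
o3: d²=410 > ρ²=16 → inactive
o4: d²=274 > ρ²=16 → inactive
F = F_att + ΣF_rep = (16.9600,11.0800)
Δp = p'−p = (4.2400,2.7700); α = Δx/Fx = (106/25) / (424/25) = 1/4
check: Δy/Fy = (277/100) / (277/25) = 1/4 ✓

α = 1/4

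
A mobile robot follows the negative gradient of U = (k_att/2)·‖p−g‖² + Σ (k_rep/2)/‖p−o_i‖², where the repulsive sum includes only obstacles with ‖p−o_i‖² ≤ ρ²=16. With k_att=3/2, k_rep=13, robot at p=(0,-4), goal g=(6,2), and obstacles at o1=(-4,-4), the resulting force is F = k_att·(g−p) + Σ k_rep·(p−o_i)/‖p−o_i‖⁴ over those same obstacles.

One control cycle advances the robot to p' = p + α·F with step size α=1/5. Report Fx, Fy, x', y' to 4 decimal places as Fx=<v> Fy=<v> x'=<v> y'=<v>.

Fx=9.2031 Fy=9.0000 x'=1.8406 y'=-2.2000

F_att = 3/2·(g−p) = 3/2·(6,6) = (9.0000,9.0000)
o1: d²=16 ≤ ρ²=16; F_rep = 13·(4,0)/16² = (0.2031,0.0000)
F = F_att + ΣF_rep = (9.2031,9.0000)
p' = p + 1/5·F = (1.8406,-2.2000)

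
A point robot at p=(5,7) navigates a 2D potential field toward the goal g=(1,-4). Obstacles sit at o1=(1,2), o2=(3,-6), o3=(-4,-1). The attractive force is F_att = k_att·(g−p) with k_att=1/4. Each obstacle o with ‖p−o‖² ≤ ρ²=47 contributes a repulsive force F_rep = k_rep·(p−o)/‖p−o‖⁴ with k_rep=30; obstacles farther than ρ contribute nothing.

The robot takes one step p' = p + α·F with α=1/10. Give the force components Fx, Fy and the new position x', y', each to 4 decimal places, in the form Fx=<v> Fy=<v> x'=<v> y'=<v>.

F_att = 1/4·(g−p) = 1/4·(-4,-11) = (-1.0000,-2.7500)
o1: d²=41 ≤ ρ²=47; F_rep = 30·(4,5)/41² = (0.0714,0.0892)
o2: d²=173 > ρ²=47 → inactive
o3: d²=145 > ρ²=47 → inactive
F = F_att + ΣF_rep = (-0.9286,-2.6608)
p' = p + 1/10·F = (4.9071,6.7339)

Fx=-0.9286 Fy=-2.6608 x'=4.9071 y'=6.7339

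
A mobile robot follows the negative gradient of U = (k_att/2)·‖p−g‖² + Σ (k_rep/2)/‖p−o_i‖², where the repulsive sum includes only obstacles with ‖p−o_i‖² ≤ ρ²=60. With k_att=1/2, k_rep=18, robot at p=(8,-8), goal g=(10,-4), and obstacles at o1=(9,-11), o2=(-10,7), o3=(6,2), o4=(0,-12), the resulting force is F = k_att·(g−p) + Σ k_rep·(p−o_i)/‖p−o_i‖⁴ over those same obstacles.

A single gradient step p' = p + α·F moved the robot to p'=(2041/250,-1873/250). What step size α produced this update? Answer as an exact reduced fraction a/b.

α = 1/5

F_att = 1/2·(g−p) = 1/2·(2,4) = (1.0000,2.0000)
o1: d²=10 ≤ ρ²=60; F_rep = 18·(-1,3)/10² = (-0.1800,0.5400)
o2: d²=549 > ρ²=60 → inactive
o3: d²=104 > ρ²=60 → inactive
o4: d²=80 > ρ²=60 → inactive
F = F_att + ΣF_rep = (0.8200,2.5400)
Δp = p'−p = (0.1640,0.5080); α = Δx/Fx = (41/250) / (41/50) = 1/5
check: Δy/Fy = (127/250) / (127/50) = 1/5 ✓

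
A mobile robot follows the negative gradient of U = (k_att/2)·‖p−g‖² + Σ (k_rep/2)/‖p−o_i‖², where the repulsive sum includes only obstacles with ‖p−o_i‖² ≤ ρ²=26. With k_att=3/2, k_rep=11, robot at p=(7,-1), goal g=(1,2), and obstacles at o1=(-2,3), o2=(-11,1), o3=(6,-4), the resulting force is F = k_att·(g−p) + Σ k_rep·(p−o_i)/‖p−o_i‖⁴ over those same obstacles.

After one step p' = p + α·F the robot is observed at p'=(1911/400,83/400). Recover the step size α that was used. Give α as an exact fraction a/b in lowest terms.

α = 1/4

F_att = 3/2·(g−p) = 3/2·(-6,3) = (-9.0000,4.5000)
o1: d²=97 > ρ²=26 → inactive
o2: d²=328 > ρ²=26 → inactive
o3: d²=10 ≤ ρ²=26; F_rep = 11·(1,3)/10² = (0.1100,0.3300)
F = F_att + ΣF_rep = (-8.8900,4.8300)
Δp = p'−p = (-2.2225,1.2075); α = Δx/Fx = (-889/400) / (-889/100) = 1/4
check: Δy/Fy = (483/400) / (483/100) = 1/4 ✓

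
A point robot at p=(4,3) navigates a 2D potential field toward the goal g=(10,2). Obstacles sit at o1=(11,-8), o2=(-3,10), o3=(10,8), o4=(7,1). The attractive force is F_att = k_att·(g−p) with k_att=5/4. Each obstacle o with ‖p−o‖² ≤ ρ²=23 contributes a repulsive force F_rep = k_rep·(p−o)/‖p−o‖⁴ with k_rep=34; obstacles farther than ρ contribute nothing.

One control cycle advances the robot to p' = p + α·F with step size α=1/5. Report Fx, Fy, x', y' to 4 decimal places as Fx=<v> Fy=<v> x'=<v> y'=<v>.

Fx=6.8964 Fy=-0.8476 x'=5.3793 y'=2.8305

F_att = 5/4·(g−p) = 5/4·(6,-1) = (7.5000,-1.2500)
o1: d²=170 > ρ²=23 → inactive
o2: d²=98 > ρ²=23 → inactive
o3: d²=61 > ρ²=23 → inactive
o4: d²=13 ≤ ρ²=23; F_rep = 34·(-3,2)/13² = (-0.6036,0.4024)
F = F_att + ΣF_rep = (6.8964,-0.8476)
p' = p + 1/5·F = (5.3793,2.8305)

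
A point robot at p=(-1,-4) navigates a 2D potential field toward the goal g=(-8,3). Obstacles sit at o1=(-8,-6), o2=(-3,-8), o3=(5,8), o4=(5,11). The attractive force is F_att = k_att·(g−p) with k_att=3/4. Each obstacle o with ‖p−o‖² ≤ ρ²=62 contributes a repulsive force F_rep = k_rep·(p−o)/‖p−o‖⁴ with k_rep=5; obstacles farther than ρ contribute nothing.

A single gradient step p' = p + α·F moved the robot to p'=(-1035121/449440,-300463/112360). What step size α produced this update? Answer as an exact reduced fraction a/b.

F_att = 3/4·(g−p) = 3/4·(-7,7) = (-5.2500,5.2500)
o1: d²=53 ≤ ρ²=62; F_rep = 5·(7,2)/53² = (0.0125,0.0036)
o2: d²=20 ≤ ρ²=62; F_rep = 5·(2,4)/20² = (0.0250,0.0500)
o3: d²=180 > ρ²=62 → inactive
o4: d²=261 > ρ²=62 → inactive
F = F_att + ΣF_rep = (-5.2125,5.3036)
Δp = p'−p = (-1.3031,1.3259); α = Δx/Fx = (-585681/449440) / (-585681/112360) = 1/4
check: Δy/Fy = (148977/112360) / (148977/28090) = 1/4 ✓

α = 1/4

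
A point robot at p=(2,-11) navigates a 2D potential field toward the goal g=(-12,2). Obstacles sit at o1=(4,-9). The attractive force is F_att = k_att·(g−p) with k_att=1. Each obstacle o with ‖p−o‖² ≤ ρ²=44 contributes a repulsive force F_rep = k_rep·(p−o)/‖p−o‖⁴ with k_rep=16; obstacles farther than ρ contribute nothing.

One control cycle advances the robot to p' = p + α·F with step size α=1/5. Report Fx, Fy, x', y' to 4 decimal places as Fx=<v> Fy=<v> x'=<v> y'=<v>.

Fx=-14.5000 Fy=12.5000 x'=-0.9000 y'=-8.5000

F_att = 1·(g−p) = 1·(-14,13) = (-14.0000,13.0000)
o1: d²=8 ≤ ρ²=44; F_rep = 16·(-2,-2)/8² = (-0.5000,-0.5000)
F = F_att + ΣF_rep = (-14.5000,12.5000)
p' = p + 1/5·F = (-0.9000,-8.5000)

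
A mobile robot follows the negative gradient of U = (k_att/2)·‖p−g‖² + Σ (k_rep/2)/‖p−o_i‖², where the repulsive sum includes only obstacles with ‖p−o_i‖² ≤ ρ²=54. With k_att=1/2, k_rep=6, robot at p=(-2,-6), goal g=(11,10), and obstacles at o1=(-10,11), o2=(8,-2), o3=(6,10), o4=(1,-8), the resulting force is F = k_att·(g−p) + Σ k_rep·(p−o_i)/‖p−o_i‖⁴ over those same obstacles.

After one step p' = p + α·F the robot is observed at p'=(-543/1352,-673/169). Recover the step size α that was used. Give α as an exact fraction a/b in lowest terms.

F_att = 1/2·(g−p) = 1/2·(13,16) = (6.5000,8.0000)
o1: d²=353 > ρ²=54 → inactive
o2: d²=116 > ρ²=54 → inactive
o3: d²=320 > ρ²=54 → inactive
o4: d²=13 ≤ ρ²=54; F_rep = 6·(-3,2)/13² = (-0.1065,0.0710)
F = F_att + ΣF_rep = (6.3935,8.0710)
Δp = p'−p = (1.5984,2.0178); α = Δx/Fx = (2161/1352) / (2161/338) = 1/4
check: Δy/Fy = (341/169) / (1364/169) = 1/4 ✓

α = 1/4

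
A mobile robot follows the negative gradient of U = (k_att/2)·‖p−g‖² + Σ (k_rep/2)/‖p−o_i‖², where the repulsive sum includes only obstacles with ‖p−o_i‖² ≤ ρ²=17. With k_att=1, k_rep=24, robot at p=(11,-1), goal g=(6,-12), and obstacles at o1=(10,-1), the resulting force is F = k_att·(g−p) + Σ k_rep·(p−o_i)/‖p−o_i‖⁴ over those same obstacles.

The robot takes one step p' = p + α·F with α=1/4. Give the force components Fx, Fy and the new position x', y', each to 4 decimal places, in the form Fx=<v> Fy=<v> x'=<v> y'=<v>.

F_att = 1·(g−p) = 1·(-5,-11) = (-5.0000,-11.0000)
o1: d²=1 ≤ ρ²=17; F_rep = 24·(1,0)/1² = (24.0000,0.0000)
F = F_att + ΣF_rep = (19.0000,-11.0000)
p' = p + 1/4·F = (15.7500,-3.7500)

Fx=19.0000 Fy=-11.0000 x'=15.7500 y'=-3.7500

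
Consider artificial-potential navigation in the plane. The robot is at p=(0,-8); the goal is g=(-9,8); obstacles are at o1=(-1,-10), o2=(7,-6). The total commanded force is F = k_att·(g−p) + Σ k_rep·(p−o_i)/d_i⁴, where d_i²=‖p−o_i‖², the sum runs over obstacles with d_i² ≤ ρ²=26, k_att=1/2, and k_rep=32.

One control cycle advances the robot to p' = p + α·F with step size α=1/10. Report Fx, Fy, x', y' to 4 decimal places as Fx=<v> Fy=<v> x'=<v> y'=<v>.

Fx=-3.2200 Fy=10.5600 x'=-0.3220 y'=-6.9440

F_att = 1/2·(g−p) = 1/2·(-9,16) = (-4.5000,8.0000)
o1: d²=5 ≤ ρ²=26; F_rep = 32·(1,2)/5² = (1.2800,2.5600)
o2: d²=53 > ρ²=26 → inactive
F = F_att + ΣF_rep = (-3.2200,10.5600)
p' = p + 1/10·F = (-0.3220,-6.9440)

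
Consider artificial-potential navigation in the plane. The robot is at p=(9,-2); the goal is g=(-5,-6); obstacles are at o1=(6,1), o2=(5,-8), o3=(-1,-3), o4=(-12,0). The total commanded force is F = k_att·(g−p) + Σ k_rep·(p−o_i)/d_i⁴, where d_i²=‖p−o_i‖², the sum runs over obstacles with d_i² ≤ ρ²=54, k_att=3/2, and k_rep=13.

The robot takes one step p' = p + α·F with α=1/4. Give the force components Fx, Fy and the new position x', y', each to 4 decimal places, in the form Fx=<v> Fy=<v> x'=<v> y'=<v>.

Fx=-20.8604 Fy=-6.0915 x'=3.7849 y'=-3.5229

F_att = 3/2·(g−p) = 3/2·(-14,-4) = (-21.0000,-6.0000)
o1: d²=18 ≤ ρ²=54; F_rep = 13·(3,-3)/18² = (0.1204,-0.1204)
o2: d²=52 ≤ ρ²=54; F_rep = 13·(4,6)/52² = (0.0192,0.0288)
o3: d²=101 > ρ²=54 → inactive
o4: d²=445 > ρ²=54 → inactive
F = F_att + ΣF_rep = (-20.8604,-6.0915)
p' = p + 1/4·F = (3.7849,-3.5229)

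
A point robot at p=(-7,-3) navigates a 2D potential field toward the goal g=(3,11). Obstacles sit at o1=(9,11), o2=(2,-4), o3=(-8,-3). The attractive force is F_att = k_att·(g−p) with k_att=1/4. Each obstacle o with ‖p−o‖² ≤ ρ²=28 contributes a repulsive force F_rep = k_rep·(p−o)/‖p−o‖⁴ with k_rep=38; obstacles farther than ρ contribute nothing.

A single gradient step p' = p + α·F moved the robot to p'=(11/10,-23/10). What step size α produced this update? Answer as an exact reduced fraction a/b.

α = 1/5

F_att = 1/4·(g−p) = 1/4·(10,14) = (2.5000,3.5000)
o1: d²=452 > ρ²=28 → inactive
o2: d²=82 > ρ²=28 → inactive
o3: d²=1 ≤ ρ²=28; F_rep = 38·(1,0)/1² = (38.0000,0.0000)
F = F_att + ΣF_rep = (40.5000,3.5000)
Δp = p'−p = (8.1000,0.7000); α = Δx/Fx = (81/10) / (81/2) = 1/5
check: Δy/Fy = (7/10) / (7/2) = 1/5 ✓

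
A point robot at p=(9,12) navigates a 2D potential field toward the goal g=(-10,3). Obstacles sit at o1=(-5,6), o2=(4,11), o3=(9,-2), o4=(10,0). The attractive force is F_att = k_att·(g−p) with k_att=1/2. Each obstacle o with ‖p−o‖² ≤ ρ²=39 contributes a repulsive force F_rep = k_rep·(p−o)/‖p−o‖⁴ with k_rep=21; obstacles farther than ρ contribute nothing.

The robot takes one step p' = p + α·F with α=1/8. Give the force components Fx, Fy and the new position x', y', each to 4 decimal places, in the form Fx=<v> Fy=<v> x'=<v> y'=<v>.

Fx=-9.3447 Fy=-4.4689 x'=7.8319 y'=11.4414

F_att = 1/2·(g−p) = 1/2·(-19,-9) = (-9.5000,-4.5000)
o1: d²=232 > ρ²=39 → inactive
o2: d²=26 ≤ ρ²=39; F_rep = 21·(5,1)/26² = (0.1553,0.0311)
o3: d²=196 > ρ²=39 → inactive
o4: d²=145 > ρ²=39 → inactive
F = F_att + ΣF_rep = (-9.3447,-4.4689)
p' = p + 1/8·F = (7.8319,11.4414)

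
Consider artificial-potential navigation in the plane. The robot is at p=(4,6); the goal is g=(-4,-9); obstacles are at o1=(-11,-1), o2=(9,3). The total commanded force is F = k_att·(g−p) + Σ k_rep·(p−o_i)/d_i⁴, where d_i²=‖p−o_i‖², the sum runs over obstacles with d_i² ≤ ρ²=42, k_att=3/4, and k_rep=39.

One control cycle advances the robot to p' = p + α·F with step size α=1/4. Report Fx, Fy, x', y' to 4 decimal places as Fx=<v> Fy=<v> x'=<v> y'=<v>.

Fx=-6.1687 Fy=-11.1488 x'=2.4578 y'=3.2128

F_att = 3/4·(g−p) = 3/4·(-8,-15) = (-6.0000,-11.2500)
o1: d²=274 > ρ²=42 → inactive
o2: d²=34 ≤ ρ²=42; F_rep = 39·(-5,3)/34² = (-0.1687,0.1012)
F = F_att + ΣF_rep = (-6.1687,-11.1488)
p' = p + 1/4·F = (2.4578,3.2128)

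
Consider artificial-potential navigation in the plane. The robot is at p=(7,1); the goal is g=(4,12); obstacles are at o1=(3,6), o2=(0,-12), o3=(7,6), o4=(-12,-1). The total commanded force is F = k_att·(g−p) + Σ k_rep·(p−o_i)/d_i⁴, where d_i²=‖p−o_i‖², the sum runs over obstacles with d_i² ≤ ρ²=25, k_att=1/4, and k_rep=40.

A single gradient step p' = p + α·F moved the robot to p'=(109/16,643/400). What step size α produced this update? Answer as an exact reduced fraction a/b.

F_att = 1/4·(g−p) = 1/4·(-3,11) = (-0.7500,2.7500)
o1: d²=41 > ρ²=25 → inactive
o2: d²=218 > ρ²=25 → inactive
o3: d²=25 ≤ ρ²=25; F_rep = 40·(0,-5)/25² = (0.0000,-0.3200)
o4: d²=365 > ρ²=25 → inactive
F = F_att + ΣF_rep = (-0.7500,2.4300)
Δp = p'−p = (-0.1875,0.6075); α = Δx/Fx = (-3/16) / (-3/4) = 1/4
check: Δy/Fy = (243/400) / (243/100) = 1/4 ✓

α = 1/4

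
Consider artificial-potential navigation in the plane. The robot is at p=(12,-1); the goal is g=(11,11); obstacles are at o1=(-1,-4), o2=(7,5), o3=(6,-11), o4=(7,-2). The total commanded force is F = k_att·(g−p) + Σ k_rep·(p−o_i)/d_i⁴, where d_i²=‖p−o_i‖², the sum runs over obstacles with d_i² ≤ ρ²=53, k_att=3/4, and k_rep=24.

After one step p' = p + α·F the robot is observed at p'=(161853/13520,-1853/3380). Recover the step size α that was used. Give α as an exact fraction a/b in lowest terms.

F_att = 3/4·(g−p) = 3/4·(-1,12) = (-0.7500,9.0000)
o1: d²=178 > ρ²=53 → inactive
o2: d²=61 > ρ²=53 → inactive
o3: d²=136 > ρ²=53 → inactive
o4: d²=26 ≤ ρ²=53; F_rep = 24·(5,1)/26² = (0.1775,0.0355)
F = F_att + ΣF_rep = (-0.5725,9.0355)
Δp = p'−p = (-0.0286,0.4518); α = Δx/Fx = (-387/13520) / (-387/676) = 1/20
check: Δy/Fy = (1527/3380) / (1527/169) = 1/20 ✓

α = 1/20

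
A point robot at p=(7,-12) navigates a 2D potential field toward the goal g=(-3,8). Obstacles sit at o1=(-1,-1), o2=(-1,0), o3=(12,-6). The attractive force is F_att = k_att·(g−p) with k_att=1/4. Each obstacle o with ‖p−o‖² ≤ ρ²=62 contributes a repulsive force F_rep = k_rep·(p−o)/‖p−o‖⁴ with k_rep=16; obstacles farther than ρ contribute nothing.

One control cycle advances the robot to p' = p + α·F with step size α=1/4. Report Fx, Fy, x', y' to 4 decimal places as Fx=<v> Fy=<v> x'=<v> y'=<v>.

F_att = 1/4·(g−p) = 1/4·(-10,20) = (-2.5000,5.0000)
o1: d²=185 > ρ²=62 → inactive
o2: d²=208 > ρ²=62 → inactive
o3: d²=61 ≤ ρ²=62; F_rep = 16·(-5,-6)/61² = (-0.0215,-0.0258)
F = F_att + ΣF_rep = (-2.5215,4.9742)
p' = p + 1/4·F = (6.3696,-10.7564)

Fx=-2.5215 Fy=4.9742 x'=6.3696 y'=-10.7564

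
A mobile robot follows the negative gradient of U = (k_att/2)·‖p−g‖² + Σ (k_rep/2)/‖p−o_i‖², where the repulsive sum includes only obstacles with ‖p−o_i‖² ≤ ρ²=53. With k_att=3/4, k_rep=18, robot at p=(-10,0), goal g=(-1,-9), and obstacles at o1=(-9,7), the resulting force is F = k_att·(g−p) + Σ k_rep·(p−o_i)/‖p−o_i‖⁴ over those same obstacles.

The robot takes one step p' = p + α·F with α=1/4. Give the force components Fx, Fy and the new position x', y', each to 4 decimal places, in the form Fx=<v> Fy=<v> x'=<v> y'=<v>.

Fx=6.7428 Fy=-6.8004 x'=-8.3143 y'=-1.7001

F_att = 3/4·(g−p) = 3/4·(9,-9) = (6.7500,-6.7500)
o1: d²=50 ≤ ρ²=53; F_rep = 18·(-1,-7)/50² = (-0.0072,-0.0504)
F = F_att + ΣF_rep = (6.7428,-6.8004)
p' = p + 1/4·F = (-8.3143,-1.7001)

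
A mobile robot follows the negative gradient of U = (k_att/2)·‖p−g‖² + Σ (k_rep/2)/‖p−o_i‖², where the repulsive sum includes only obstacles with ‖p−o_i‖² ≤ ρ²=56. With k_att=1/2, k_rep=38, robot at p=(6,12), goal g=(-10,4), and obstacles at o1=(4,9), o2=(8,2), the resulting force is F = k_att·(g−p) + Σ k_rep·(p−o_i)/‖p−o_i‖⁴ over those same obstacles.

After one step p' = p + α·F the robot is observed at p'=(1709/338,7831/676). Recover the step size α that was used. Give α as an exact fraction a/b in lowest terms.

F_att = 1/2·(g−p) = 1/2·(-16,-8) = (-8.0000,-4.0000)
o1: d²=13 ≤ ρ²=56; F_rep = 38·(2,3)/13² = (0.4497,0.6746)
o2: d²=104 > ρ²=56 → inactive
F = F_att + ΣF_rep = (-7.5503,-3.3254)
Δp = p'−p = (-0.9438,-0.4157); α = Δx/Fx = (-319/338) / (-1276/169) = 1/8
check: Δy/Fy = (-281/676) / (-562/169) = 1/8 ✓

α = 1/8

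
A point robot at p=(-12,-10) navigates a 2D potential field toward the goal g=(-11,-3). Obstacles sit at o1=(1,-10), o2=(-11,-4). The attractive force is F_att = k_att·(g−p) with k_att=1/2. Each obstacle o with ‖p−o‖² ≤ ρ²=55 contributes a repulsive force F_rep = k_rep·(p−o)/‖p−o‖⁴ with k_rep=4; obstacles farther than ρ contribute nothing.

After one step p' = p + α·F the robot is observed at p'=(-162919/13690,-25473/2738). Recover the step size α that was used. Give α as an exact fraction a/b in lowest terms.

α = 1/5

F_att = 1/2·(g−p) = 1/2·(1,7) = (0.5000,3.5000)
o1: d²=169 > ρ²=55 → inactive
o2: d²=37 ≤ ρ²=55; F_rep = 4·(-1,-6)/37² = (-0.0029,-0.0175)
F = F_att + ΣF_rep = (0.4971,3.4825)
Δp = p'−p = (0.0994,0.6965); α = Δx/Fx = (1361/13690) / (1361/2738) = 1/5
check: Δy/Fy = (1907/2738) / (9535/2738) = 1/5 ✓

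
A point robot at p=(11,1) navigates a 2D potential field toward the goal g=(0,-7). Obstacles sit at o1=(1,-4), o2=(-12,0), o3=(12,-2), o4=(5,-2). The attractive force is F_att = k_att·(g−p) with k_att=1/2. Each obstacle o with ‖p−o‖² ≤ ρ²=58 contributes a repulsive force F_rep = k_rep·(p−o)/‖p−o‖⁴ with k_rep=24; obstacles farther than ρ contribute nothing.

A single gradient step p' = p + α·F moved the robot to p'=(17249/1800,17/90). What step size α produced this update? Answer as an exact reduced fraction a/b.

α = 1/4

F_att = 1/2·(g−p) = 1/2·(-11,-8) = (-5.5000,-4.0000)
o1: d²=125 > ρ²=58 → inactive
o2: d²=530 > ρ²=58 → inactive
o3: d²=10 ≤ ρ²=58; F_rep = 24·(-1,3)/10² = (-0.2400,0.7200)
o4: d²=45 ≤ ρ²=58; F_rep = 24·(6,3)/45² = (0.0711,0.0356)
F = F_att + ΣF_rep = (-5.6689,-3.2444)
Δp = p'−p = (-1.4172,-0.8111); α = Δx/Fx = (-2551/1800) / (-2551/450) = 1/4
check: Δy/Fy = (-73/90) / (-146/45) = 1/4 ✓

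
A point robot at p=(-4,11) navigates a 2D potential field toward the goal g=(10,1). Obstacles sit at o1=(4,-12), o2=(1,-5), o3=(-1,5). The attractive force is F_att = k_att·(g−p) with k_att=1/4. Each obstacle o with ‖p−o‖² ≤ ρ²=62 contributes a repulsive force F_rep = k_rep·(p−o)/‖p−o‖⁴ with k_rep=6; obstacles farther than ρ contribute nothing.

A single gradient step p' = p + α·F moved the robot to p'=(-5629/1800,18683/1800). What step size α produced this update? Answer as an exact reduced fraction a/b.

α = 1/4

F_att = 1/4·(g−p) = 1/4·(14,-10) = (3.5000,-2.5000)
o1: d²=593 > ρ²=62 → inactive
o2: d²=281 > ρ²=62 → inactive
o3: d²=45 ≤ ρ²=62; F_rep = 6·(-3,6)/45² = (-0.0089,0.0178)
F = F_att + ΣF_rep = (3.4911,-2.4822)
Δp = p'−p = (0.8728,-0.6206); α = Δx/Fx = (1571/1800) / (1571/450) = 1/4
check: Δy/Fy = (-1117/1800) / (-1117/450) = 1/4 ✓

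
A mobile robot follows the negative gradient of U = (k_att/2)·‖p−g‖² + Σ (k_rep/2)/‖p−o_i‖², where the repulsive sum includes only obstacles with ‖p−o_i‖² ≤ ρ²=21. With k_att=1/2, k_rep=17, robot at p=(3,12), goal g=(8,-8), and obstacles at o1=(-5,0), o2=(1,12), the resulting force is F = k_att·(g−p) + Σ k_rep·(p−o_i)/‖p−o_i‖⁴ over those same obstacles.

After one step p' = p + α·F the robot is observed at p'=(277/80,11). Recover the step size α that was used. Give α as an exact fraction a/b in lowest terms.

F_att = 1/2·(g−p) = 1/2·(5,-20) = (2.5000,-10.0000)
o1: d²=208 > ρ²=21 → inactive
o2: d²=4 ≤ ρ²=21; F_rep = 17·(2,0)/4² = (2.1250,0.0000)
F = F_att + ΣF_rep = (4.6250,-10.0000)
Δp = p'−p = (0.4625,-1.0000); α = Δx/Fx = (37/80) / (37/8) = 1/10
check: Δy/Fy = (-1) / (-10) = 1/10 ✓

α = 1/10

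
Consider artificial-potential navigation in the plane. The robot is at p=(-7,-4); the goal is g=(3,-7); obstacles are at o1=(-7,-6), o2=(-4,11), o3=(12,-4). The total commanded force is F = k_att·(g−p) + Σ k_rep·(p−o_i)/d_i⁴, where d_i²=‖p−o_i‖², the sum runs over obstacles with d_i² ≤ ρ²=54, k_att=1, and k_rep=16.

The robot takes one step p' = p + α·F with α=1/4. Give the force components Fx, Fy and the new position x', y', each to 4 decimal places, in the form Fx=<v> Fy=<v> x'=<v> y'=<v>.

Fx=10.0000 Fy=-1.0000 x'=-4.5000 y'=-4.2500

F_att = 1·(g−p) = 1·(10,-3) = (10.0000,-3.0000)
o1: d²=4 ≤ ρ²=54; F_rep = 16·(0,2)/4² = (0.0000,2.0000)
o2: d²=234 > ρ²=54 → inactive
o3: d²=361 > ρ²=54 → inactive
F = F_att + ΣF_rep = (10.0000,-1.0000)
p' = p + 1/4·F = (-4.5000,-4.2500)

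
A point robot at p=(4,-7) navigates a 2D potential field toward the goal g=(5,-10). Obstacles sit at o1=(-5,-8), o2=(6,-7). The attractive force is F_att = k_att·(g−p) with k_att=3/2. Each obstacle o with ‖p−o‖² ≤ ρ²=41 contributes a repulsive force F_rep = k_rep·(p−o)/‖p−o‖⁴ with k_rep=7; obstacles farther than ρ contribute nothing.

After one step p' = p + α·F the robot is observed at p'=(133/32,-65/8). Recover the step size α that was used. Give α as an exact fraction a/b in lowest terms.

α = 1/4

F_att = 3/2·(g−p) = 3/2·(1,-3) = (1.5000,-4.5000)
o1: d²=82 > ρ²=41 → inactive
o2: d²=4 ≤ ρ²=41; F_rep = 7·(-2,0)/4² = (-0.8750,0.0000)
F = F_att + ΣF_rep = (0.6250,-4.5000)
Δp = p'−p = (0.1562,-1.1250); α = Δx/Fx = (5/32) / (5/8) = 1/4
check: Δy/Fy = (-9/8) / (-9/2) = 1/4 ✓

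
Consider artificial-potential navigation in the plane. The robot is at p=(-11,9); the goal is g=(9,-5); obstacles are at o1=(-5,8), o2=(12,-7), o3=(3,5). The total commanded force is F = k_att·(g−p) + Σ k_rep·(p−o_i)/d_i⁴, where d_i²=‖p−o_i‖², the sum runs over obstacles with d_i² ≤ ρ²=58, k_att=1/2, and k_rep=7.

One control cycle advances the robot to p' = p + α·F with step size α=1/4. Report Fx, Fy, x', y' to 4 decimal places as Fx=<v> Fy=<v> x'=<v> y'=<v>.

F_att = 1/2·(g−p) = 1/2·(20,-14) = (10.0000,-7.0000)
o1: d²=37 ≤ ρ²=58; F_rep = 7·(-6,1)/37² = (-0.0307,0.0051)
o2: d²=785 > ρ²=58 → inactive
o3: d²=212 > ρ²=58 → inactive
F = F_att + ΣF_rep = (9.9693,-6.9949)
p' = p + 1/4·F = (-8.5077,7.2513)

Fx=9.9693 Fy=-6.9949 x'=-8.5077 y'=7.2513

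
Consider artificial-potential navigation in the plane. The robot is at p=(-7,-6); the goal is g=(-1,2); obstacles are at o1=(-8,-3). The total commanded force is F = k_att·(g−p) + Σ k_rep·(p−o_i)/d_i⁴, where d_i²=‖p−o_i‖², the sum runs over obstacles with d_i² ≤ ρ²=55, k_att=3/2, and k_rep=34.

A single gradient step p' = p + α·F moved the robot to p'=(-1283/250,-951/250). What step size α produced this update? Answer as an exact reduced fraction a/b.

α = 1/5

F_att = 3/2·(g−p) = 3/2·(6,8) = (9.0000,12.0000)
o1: d²=10 ≤ ρ²=55; F_rep = 34·(1,-3)/10² = (0.3400,-1.0200)
F = F_att + ΣF_rep = (9.3400,10.9800)
Δp = p'−p = (1.8680,2.1960); α = Δx/Fx = (467/250) / (467/50) = 1/5
check: Δy/Fy = (549/250) / (549/50) = 1/5 ✓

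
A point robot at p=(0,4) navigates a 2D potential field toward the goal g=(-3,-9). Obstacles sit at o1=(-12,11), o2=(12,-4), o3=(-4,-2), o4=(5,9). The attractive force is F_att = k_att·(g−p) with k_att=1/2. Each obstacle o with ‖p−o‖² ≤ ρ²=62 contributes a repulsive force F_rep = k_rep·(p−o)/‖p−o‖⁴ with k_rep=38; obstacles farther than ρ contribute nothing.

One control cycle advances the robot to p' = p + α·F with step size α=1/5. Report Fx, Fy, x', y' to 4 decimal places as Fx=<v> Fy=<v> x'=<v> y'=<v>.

F_att = 1/2·(g−p) = 1/2·(-3,-13) = (-1.5000,-6.5000)
o1: d²=193 > ρ²=62 → inactive
o2: d²=208 > ρ²=62 → inactive
o3: d²=52 ≤ ρ²=62; F_rep = 38·(4,6)/52² = (0.0562,0.0843)
o4: d²=50 ≤ ρ²=62; F_rep = 38·(-5,-5)/50² = (-0.0760,-0.0760)
F = F_att + ΣF_rep = (-1.5198,-6.4917)
p' = p + 1/5·F = (-0.3040,2.7017)

Fx=-1.5198 Fy=-6.4917 x'=-0.3040 y'=2.7017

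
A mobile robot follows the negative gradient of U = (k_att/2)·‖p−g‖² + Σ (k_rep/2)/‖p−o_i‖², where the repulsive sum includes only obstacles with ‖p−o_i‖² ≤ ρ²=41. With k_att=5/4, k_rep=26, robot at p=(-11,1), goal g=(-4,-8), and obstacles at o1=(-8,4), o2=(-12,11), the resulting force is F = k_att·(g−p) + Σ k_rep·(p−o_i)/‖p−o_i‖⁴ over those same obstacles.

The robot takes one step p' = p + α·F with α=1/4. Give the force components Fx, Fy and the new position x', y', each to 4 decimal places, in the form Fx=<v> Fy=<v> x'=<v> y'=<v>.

Fx=8.5093 Fy=-11.4907 x'=-8.8727 y'=-1.8727

F_att = 5/4·(g−p) = 5/4·(7,-9) = (8.7500,-11.2500)
o1: d²=18 ≤ ρ²=41; F_rep = 26·(-3,-3)/18² = (-0.2407,-0.2407)
o2: d²=101 > ρ²=41 → inactive
F = F_att + ΣF_rep = (8.5093,-11.4907)
p' = p + 1/4·F = (-8.8727,-1.8727)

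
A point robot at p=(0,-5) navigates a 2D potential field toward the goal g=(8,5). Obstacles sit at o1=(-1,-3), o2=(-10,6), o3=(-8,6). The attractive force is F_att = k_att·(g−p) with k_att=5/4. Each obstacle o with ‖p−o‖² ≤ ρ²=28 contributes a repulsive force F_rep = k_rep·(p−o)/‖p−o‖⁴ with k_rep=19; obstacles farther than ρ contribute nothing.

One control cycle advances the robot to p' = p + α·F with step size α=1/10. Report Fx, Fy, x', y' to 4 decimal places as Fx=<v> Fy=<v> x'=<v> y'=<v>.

F_att = 5/4·(g−p) = 5/4·(8,10) = (10.0000,12.5000)
o1: d²=5 ≤ ρ²=28; F_rep = 19·(1,-2)/5² = (0.7600,-1.5200)
o2: d²=221 > ρ²=28 → inactive
o3: d²=185 > ρ²=28 → inactive
F = F_att + ΣF_rep = (10.7600,10.9800)
p' = p + 1/10·F = (1.0760,-3.9020)

Fx=10.7600 Fy=10.9800 x'=1.0760 y'=-3.9020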